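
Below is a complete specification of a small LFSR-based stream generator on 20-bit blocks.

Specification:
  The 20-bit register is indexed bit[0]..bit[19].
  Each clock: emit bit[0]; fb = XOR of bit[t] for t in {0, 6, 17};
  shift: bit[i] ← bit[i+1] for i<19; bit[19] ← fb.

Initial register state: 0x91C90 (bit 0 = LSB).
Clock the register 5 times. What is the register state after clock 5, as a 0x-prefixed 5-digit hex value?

0xB48E4

reg_0 = 0x91C90
clock 1: out=0, reg = 0x48E48
clock 2: out=0, reg = 0xA4724
clock 3: out=0, reg = 0xD2392
clock 4: out=0, reg = 0x691C9
clock 5: out=1, reg = 0xB48E4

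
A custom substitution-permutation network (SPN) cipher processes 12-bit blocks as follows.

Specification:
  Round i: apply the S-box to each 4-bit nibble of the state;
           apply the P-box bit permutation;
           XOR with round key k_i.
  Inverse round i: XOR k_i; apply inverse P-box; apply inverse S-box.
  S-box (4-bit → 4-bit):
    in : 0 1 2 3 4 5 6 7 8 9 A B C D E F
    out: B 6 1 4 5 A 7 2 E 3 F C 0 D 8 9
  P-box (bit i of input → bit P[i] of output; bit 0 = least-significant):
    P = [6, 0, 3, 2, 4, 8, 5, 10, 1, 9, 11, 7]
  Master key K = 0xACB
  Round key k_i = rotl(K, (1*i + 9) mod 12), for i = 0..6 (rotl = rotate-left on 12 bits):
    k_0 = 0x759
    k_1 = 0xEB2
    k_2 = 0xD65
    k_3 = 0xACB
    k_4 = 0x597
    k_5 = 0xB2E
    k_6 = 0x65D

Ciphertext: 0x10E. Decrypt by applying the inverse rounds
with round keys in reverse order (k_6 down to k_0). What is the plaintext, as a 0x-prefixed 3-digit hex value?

s_0 = ciphertext = 0x10E
s_1 = InvRound(s_0, k_6) = 0x909
s_2 = InvRound(s_1, k_5) = 0x935
s_3 = InvRound(s_2, k_4) = 0xDBC
s_4 = InvRound(s_3, k_3) = 0x9A0
s_5 = InvRound(s_4, k_2) = 0xEE0
s_6 = InvRound(s_5, k_1) = 0x222
s_7 = InvRound(s_6, k_0) = 0x2A6

0x2A6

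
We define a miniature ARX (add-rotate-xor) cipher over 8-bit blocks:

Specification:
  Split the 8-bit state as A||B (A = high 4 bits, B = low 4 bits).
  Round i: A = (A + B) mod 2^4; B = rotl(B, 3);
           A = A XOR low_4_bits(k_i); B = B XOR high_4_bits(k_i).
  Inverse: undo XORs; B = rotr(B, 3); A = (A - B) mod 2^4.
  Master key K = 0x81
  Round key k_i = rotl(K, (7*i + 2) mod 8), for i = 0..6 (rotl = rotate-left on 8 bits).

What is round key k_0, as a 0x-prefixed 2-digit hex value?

K = 0x81
k_0 = rotl(K, (7*0+2) mod 8) = rotl(K, 2) = 0x06

0x06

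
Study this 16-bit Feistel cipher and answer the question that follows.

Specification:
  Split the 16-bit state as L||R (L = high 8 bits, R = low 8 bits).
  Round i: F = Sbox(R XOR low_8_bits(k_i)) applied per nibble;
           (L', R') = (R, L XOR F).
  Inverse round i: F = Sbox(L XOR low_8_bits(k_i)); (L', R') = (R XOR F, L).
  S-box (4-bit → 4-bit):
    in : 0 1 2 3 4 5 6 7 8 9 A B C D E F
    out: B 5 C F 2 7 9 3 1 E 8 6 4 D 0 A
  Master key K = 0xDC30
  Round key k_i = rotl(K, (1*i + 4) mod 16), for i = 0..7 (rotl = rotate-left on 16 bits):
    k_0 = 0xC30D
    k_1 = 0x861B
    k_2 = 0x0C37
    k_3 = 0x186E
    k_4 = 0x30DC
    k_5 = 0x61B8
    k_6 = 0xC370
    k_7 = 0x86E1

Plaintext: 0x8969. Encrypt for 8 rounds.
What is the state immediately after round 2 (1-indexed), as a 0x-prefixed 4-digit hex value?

s_0 = plaintext = 0x8969
s_1 = Round(s_0, k_0) = 0x691B
s_2 = Round(s_1, k_1) = 0x1BD2
s_3 = Round(s_2, k_2) = 0xD21C
s_4 = Round(s_3, k_3) = 0x1CEE
s_5 = Round(s_4, k_4) = 0xEEE0
s_6 = Round(s_5, k_5) = 0xE09F
s_7 = Round(s_6, k_6) = 0x9FEA
s_8 = Round(s_7, k_7) = 0xEA29

0x1BD2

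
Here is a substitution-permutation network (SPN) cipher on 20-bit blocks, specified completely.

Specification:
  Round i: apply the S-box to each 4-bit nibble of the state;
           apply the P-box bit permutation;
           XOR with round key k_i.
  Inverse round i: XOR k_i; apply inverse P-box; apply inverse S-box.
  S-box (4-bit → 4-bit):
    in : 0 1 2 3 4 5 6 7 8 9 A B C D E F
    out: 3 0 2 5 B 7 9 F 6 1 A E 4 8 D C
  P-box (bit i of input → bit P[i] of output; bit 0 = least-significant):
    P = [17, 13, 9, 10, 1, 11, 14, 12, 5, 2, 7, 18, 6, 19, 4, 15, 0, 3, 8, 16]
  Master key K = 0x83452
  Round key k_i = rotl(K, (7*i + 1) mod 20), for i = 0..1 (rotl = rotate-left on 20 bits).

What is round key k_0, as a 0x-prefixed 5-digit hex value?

0x068A5

K = 0x83452
k_0 = rotl(K, (7*0+1) mod 20) = rotl(K, 1) = 0x068A5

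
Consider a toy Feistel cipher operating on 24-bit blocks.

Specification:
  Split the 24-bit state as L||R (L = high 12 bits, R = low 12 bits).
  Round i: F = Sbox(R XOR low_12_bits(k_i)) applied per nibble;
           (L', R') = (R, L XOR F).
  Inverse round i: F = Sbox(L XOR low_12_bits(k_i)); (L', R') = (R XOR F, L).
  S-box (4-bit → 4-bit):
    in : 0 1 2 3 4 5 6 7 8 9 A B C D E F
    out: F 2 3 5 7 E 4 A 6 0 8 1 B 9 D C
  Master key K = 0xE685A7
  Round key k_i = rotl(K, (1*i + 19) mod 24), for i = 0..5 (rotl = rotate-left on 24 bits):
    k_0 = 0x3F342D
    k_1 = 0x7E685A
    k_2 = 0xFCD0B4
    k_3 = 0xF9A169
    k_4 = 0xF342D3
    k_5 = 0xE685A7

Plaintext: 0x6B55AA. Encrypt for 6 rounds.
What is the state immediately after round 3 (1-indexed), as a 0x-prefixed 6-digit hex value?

s_0 = plaintext = 0x6B55AA
s_1 = Round(s_0, k_0) = 0x5AA4DF
s_2 = Round(s_1, k_1) = 0x4DFEC4
s_3 = Round(s_2, k_2) = 0xEC4970
s_4 = Round(s_3, k_3) = 0x9708E4
s_5 = Round(s_4, k_4) = 0x8E412A
s_6 = Round(s_5, k_5) = 0x12AF8D

0xEC4970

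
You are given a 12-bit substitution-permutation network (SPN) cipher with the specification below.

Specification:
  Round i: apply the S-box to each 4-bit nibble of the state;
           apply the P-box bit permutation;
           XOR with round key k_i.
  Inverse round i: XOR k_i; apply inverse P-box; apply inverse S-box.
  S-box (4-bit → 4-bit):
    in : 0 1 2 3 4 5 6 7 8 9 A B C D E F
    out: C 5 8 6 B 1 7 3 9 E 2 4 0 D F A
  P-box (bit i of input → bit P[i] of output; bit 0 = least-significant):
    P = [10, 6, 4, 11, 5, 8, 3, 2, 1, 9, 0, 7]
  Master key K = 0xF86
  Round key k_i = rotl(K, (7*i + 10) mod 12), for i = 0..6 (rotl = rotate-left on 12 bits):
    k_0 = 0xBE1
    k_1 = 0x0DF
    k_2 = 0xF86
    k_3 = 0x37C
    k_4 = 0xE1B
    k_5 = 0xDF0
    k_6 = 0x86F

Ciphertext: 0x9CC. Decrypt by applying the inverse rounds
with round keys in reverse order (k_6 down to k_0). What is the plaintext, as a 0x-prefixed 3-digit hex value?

s_0 = ciphertext = 0x9CC
s_1 = InvRound(s_0, k_6) = 0xD7C
s_2 = InvRound(s_1, k_5) = 0x20C
s_3 = InvRound(s_2, k_4) = 0x12D
s_4 = InvRound(s_3, k_3) = 0x3C3
s_5 = InvRound(s_4, k_2) = 0xB24
s_6 = InvRound(s_5, k_1) = 0xE69
s_7 = InvRound(s_6, k_0) = 0x235

0x235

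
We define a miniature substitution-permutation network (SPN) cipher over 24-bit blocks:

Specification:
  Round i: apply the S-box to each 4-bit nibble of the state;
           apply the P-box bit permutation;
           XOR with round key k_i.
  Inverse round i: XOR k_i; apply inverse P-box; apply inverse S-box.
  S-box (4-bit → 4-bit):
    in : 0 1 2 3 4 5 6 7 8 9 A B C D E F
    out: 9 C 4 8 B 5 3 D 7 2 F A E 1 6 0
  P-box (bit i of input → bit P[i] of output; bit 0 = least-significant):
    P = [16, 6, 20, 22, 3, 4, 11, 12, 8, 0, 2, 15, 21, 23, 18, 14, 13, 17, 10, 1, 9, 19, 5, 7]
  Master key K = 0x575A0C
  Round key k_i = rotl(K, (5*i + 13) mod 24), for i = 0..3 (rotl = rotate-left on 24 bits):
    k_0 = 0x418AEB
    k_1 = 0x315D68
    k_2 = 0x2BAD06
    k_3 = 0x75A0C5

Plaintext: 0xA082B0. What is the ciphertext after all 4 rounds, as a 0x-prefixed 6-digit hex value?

0x160273

s_0 = plaintext = 0xA082B0
s_1 = Round(s_0, k_0) = 0xACB85D
s_2 = Round(s_1, k_1) = 0xBA12C7
s_3 = Round(s_2, k_2) = 0x74D190
s_4 = Round(s_3, k_3) = 0x160273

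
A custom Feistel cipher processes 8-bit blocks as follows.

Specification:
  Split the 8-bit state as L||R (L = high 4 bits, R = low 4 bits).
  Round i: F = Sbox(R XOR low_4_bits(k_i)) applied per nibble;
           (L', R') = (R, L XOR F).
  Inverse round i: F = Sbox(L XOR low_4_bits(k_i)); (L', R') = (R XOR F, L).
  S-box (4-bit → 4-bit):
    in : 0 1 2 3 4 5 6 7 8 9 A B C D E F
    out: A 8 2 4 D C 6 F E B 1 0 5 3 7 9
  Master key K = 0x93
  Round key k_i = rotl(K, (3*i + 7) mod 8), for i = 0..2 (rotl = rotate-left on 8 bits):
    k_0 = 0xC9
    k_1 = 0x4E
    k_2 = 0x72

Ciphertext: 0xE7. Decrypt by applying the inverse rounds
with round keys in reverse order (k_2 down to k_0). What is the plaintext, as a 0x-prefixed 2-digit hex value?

s_0 = ciphertext = 0xE7
s_1 = InvRound(s_0, k_2) = 0x2E
s_2 = InvRound(s_1, k_1) = 0xB2
s_3 = InvRound(s_2, k_0) = 0x0B

0x0B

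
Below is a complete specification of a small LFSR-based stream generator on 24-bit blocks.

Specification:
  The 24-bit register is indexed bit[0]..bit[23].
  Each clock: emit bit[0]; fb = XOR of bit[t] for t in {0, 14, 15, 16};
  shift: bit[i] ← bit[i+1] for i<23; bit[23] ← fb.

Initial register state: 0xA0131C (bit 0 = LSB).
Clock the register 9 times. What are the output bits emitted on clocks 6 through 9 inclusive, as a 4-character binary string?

0001

reg_0 = 0xA0131C
clock 1: out=0, reg = 0x50098E
clock 2: out=0, reg = 0x2804C7
clock 3: out=1, reg = 0x940263
clock 4: out=1, reg = 0xCA0131
clock 5: out=1, reg = 0xE50098
clock 6: out=0, reg = 0xF2804C
clock 7: out=0, reg = 0xF94026
clock 8: out=0, reg = 0x7CA013
clock 9: out=1, reg = 0x3E5009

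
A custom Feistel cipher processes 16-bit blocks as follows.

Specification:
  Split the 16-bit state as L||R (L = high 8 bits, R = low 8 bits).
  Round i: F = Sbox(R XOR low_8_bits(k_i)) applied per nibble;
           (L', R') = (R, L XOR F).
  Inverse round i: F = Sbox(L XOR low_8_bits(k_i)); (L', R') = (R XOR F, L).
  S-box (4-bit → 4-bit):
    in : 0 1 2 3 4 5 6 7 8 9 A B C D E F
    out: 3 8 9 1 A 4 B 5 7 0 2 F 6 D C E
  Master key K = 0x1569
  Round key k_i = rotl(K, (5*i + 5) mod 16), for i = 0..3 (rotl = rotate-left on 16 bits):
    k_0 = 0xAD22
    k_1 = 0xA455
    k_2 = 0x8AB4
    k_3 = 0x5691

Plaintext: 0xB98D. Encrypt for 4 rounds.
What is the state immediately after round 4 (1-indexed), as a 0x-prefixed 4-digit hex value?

s_0 = plaintext = 0xB98D
s_1 = Round(s_0, k_0) = 0x8D97
s_2 = Round(s_1, k_1) = 0x97E4
s_3 = Round(s_2, k_2) = 0xE4D4
s_4 = Round(s_3, k_3) = 0xD440

0xD440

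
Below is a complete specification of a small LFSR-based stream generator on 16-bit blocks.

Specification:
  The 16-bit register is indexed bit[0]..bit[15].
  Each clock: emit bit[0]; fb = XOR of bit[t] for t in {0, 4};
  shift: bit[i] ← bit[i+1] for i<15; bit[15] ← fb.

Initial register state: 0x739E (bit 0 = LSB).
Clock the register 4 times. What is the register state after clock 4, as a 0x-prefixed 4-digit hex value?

reg_0 = 0x739E
clock 1: out=0, reg = 0xB9CF
clock 2: out=1, reg = 0xDCE7
clock 3: out=1, reg = 0xEE73
clock 4: out=1, reg = 0x7739

0x7739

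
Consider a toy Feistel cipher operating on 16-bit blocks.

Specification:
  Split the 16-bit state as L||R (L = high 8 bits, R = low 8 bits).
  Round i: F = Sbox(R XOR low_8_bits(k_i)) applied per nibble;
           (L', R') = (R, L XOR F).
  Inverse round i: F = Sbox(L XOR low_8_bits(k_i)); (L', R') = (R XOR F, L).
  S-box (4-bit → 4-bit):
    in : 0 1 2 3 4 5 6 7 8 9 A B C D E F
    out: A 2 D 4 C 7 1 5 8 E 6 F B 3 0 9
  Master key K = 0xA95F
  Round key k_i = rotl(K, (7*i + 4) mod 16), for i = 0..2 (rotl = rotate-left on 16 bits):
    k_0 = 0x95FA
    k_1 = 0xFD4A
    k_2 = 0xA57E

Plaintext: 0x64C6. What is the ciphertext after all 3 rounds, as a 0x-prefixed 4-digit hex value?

s_0 = plaintext = 0x64C6
s_1 = Round(s_0, k_0) = 0xC62F
s_2 = Round(s_1, k_1) = 0x2FD1
s_3 = Round(s_2, k_2) = 0xD146

0xD146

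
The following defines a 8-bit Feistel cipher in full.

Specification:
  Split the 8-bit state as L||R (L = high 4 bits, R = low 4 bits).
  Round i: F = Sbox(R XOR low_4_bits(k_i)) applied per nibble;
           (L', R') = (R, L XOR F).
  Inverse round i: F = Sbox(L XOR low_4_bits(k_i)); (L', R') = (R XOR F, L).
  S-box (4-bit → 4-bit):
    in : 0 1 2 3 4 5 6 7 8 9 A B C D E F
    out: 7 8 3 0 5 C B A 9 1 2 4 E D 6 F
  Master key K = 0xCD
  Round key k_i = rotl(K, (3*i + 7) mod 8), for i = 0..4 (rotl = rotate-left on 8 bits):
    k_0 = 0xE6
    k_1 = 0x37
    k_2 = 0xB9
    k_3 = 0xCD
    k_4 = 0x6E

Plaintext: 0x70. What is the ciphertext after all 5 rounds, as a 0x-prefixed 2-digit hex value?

0xA4

s_0 = plaintext = 0x70
s_1 = Round(s_0, k_0) = 0x0C
s_2 = Round(s_1, k_1) = 0xC4
s_3 = Round(s_2, k_2) = 0x41
s_4 = Round(s_3, k_3) = 0x1A
s_5 = Round(s_4, k_4) = 0xA4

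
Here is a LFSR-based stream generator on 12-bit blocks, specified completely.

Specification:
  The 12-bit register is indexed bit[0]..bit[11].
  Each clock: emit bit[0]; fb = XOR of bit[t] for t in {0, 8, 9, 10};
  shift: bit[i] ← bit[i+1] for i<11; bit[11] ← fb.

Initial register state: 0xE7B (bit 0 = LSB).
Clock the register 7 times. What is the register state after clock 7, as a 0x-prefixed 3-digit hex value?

reg_0 = 0xE7B
clock 1: out=1, reg = 0xF3D
clock 2: out=1, reg = 0x79E
clock 3: out=0, reg = 0xBCF
clock 4: out=1, reg = 0xDE7
clock 5: out=1, reg = 0xEF3
clock 6: out=1, reg = 0xF79
clock 7: out=1, reg = 0x7BC

0x7BC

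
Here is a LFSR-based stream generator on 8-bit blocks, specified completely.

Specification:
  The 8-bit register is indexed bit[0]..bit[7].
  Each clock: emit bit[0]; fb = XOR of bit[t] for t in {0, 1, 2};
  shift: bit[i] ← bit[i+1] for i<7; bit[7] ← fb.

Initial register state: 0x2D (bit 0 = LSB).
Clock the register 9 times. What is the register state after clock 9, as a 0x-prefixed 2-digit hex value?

reg_0 = 0x2D
clock 1: out=1, reg = 0x16
clock 2: out=0, reg = 0x0B
clock 3: out=1, reg = 0x05
clock 4: out=1, reg = 0x02
clock 5: out=0, reg = 0x81
clock 6: out=1, reg = 0xC0
clock 7: out=0, reg = 0x60
clock 8: out=0, reg = 0x30
clock 9: out=0, reg = 0x18

0x18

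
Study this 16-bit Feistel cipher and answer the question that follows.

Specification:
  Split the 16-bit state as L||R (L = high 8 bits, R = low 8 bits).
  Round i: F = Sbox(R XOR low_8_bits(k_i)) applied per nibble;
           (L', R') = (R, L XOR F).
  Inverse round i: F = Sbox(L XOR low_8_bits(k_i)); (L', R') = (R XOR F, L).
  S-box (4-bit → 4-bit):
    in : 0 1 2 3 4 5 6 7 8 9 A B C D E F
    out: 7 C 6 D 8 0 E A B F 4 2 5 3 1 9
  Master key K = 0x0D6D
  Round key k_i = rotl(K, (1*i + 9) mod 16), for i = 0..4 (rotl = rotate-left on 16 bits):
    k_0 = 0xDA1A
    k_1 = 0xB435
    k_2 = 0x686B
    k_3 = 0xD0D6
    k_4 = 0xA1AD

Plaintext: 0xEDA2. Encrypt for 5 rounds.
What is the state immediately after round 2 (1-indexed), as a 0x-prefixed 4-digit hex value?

0xC63F

s_0 = plaintext = 0xEDA2
s_1 = Round(s_0, k_0) = 0xA2C6
s_2 = Round(s_1, k_1) = 0xC63F
s_3 = Round(s_2, k_2) = 0x3FCE
s_4 = Round(s_3, k_3) = 0xCEF4
s_5 = Round(s_4, k_4) = 0xF4C1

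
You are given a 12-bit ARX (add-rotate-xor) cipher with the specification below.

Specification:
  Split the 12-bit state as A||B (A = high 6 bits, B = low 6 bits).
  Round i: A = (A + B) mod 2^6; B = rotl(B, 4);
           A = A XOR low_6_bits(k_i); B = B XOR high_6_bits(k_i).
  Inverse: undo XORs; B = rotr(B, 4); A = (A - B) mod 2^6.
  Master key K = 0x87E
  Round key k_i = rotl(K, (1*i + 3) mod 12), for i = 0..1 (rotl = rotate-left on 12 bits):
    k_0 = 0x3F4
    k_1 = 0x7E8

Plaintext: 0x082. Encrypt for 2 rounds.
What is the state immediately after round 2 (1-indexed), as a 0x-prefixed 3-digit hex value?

s_0 = plaintext = 0x082
s_1 = Round(s_0, k_0) = 0xC2F
s_2 = Round(s_1, k_1) = 0xDE4

0xDE4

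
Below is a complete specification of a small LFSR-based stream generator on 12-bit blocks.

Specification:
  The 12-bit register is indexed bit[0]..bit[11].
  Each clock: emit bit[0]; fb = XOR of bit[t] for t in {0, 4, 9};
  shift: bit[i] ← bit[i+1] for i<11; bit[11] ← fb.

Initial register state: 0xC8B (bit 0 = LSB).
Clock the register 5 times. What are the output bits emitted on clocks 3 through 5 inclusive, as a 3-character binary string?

010

reg_0 = 0xC8B
clock 1: out=1, reg = 0xE45
clock 2: out=1, reg = 0x722
clock 3: out=0, reg = 0xB91
clock 4: out=1, reg = 0xDC8
clock 5: out=0, reg = 0x6E4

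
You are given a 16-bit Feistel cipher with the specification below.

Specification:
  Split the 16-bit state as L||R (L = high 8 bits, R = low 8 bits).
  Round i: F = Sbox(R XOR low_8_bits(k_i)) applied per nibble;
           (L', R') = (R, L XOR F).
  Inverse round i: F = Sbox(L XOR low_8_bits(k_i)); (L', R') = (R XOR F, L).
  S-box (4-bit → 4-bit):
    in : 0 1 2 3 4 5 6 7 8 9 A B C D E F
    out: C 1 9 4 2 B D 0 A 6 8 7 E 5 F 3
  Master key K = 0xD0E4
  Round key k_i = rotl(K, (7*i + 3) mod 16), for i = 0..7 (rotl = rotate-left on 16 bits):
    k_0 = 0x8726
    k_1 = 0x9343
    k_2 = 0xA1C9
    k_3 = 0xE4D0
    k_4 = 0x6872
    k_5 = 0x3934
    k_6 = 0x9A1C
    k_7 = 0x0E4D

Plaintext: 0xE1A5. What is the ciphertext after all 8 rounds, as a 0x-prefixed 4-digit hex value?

s_0 = plaintext = 0xE1A5
s_1 = Round(s_0, k_0) = 0xA545
s_2 = Round(s_1, k_1) = 0x4568
s_3 = Round(s_2, k_2) = 0x68C4
s_4 = Round(s_3, k_3) = 0xC47A
s_5 = Round(s_4, k_4) = 0x7A0E
s_6 = Round(s_5, k_5) = 0x0E32
s_7 = Round(s_6, k_6) = 0x3291
s_8 = Round(s_7, k_7) = 0x916C

0x916C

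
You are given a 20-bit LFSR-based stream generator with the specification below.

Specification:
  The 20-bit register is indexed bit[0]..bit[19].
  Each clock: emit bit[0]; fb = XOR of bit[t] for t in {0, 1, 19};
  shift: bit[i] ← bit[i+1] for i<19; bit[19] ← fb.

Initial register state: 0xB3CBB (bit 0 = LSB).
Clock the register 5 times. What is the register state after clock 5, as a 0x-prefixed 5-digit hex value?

0xED9E5

reg_0 = 0xB3CBB
clock 1: out=1, reg = 0xD9E5D
clock 2: out=1, reg = 0x6CF2E
clock 3: out=0, reg = 0xB6797
clock 4: out=1, reg = 0xDB3CB
clock 5: out=1, reg = 0xED9E5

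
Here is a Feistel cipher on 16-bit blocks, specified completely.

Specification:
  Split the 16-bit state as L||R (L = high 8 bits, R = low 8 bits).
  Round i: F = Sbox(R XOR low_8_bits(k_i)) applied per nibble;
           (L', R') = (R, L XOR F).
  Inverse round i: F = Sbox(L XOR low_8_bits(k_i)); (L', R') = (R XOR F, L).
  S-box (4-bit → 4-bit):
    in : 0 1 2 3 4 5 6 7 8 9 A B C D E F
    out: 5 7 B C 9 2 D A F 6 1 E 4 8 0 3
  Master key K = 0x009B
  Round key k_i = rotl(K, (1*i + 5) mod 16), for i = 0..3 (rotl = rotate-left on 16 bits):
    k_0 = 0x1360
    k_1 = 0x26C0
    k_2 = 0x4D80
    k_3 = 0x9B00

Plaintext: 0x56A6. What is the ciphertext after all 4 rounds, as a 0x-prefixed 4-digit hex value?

0x0471

s_0 = plaintext = 0x56A6
s_1 = Round(s_0, k_0) = 0xA61B
s_2 = Round(s_1, k_1) = 0x1B28
s_3 = Round(s_2, k_2) = 0x2804
s_4 = Round(s_3, k_3) = 0x0471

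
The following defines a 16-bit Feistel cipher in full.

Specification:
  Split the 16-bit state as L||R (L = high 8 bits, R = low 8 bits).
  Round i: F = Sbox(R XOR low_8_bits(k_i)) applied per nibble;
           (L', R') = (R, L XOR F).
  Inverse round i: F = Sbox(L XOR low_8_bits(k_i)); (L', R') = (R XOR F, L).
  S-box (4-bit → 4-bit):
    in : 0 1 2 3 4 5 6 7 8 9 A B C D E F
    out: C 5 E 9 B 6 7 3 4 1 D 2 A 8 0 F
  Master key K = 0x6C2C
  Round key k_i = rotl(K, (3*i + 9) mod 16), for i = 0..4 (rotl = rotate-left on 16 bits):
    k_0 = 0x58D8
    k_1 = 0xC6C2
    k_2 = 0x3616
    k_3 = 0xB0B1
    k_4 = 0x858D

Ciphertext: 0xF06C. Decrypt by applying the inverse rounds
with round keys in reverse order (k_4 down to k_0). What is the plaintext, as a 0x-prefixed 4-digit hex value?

0xC1EB

s_0 = ciphertext = 0xF06C
s_1 = InvRound(s_0, k_4) = 0x54F0
s_2 = InvRound(s_1, k_3) = 0xF654
s_3 = InvRound(s_2, k_2) = 0x58F6
s_4 = InvRound(s_3, k_1) = 0xEB58
s_5 = InvRound(s_4, k_0) = 0xC1EB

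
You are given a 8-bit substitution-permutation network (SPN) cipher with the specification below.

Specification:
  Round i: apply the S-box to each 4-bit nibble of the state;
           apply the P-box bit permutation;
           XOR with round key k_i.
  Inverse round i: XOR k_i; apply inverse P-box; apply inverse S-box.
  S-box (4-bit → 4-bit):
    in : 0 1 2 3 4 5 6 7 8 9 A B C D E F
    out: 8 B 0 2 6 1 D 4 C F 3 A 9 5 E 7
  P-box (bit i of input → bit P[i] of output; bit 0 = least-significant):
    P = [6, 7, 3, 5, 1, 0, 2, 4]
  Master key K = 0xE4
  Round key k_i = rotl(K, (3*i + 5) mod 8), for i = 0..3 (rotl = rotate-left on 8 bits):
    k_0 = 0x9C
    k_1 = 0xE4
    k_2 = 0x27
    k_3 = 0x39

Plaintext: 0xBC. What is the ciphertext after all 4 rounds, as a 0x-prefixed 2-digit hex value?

s_0 = plaintext = 0xBC
s_1 = Round(s_0, k_0) = 0xED
s_2 = Round(s_1, k_1) = 0xB9
s_3 = Round(s_2, k_2) = 0xDE
s_4 = Round(s_3, k_3) = 0x97

0x97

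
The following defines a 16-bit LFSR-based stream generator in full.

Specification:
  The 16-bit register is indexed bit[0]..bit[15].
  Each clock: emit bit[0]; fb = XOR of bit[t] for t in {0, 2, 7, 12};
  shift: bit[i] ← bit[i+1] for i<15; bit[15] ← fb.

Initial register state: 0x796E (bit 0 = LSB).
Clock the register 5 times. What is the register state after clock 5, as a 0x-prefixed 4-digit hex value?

0x03CB

reg_0 = 0x796E
clock 1: out=0, reg = 0x3CB7
clock 2: out=1, reg = 0x1E5B
clock 3: out=1, reg = 0x0F2D
clock 4: out=1, reg = 0x0796
clock 5: out=0, reg = 0x03CB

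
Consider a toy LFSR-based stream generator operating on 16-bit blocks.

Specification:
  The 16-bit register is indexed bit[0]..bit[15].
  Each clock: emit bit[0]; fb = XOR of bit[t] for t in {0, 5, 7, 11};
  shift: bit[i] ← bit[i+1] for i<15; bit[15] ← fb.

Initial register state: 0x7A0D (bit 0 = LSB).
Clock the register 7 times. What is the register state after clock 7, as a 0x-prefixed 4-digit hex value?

reg_0 = 0x7A0D
clock 1: out=1, reg = 0x3D06
clock 2: out=0, reg = 0x9E83
clock 3: out=1, reg = 0xCF41
clock 4: out=1, reg = 0x67A0
clock 5: out=0, reg = 0x33D0
clock 6: out=0, reg = 0x99E8
clock 7: out=0, reg = 0xCCF4

0xCCF4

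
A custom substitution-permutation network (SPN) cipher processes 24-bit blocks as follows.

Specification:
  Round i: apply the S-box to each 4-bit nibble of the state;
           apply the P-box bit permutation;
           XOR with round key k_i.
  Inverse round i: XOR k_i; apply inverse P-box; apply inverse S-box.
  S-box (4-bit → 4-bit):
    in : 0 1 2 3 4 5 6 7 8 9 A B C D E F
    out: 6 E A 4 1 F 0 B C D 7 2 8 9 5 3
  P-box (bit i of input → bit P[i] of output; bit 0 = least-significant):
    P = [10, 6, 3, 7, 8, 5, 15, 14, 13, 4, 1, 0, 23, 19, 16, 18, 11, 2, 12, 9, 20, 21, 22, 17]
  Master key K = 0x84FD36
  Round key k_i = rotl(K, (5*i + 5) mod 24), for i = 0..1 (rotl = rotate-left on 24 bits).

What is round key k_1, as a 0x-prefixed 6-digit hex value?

0xF4DA13

K = 0x84FD36
k_0 = rotl(K, (5*0+5) mod 24) = rotl(K, 5) = 0x9FA6D0
k_1 = rotl(K, (5*1+5) mod 24) = rotl(K, 10) = 0xF4DA13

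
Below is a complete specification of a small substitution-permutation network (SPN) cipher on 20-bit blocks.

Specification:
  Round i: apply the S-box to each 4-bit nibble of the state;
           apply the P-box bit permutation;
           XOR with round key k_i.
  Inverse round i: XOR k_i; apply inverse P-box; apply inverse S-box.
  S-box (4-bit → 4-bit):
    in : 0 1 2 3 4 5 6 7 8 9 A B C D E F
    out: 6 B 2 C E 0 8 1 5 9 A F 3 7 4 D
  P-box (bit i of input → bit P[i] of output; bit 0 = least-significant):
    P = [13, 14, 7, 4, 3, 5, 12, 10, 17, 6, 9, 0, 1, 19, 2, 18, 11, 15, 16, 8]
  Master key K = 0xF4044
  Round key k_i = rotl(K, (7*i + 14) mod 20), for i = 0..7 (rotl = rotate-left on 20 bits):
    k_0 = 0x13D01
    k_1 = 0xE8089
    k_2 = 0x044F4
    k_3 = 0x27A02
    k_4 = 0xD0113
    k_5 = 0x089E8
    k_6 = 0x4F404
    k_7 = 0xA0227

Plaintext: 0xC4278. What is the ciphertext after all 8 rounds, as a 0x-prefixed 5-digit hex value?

0xA2DA8

s_0 = plaintext = 0xC4278
s_1 = Round(s_0, k_0) = 0xD95CD
s_2 = Round(s_1, k_1) = 0xB6823
s_3 = Round(s_2, k_2) = 0x7CF44
s_4 = Round(s_3, k_3) = 0x824B1
s_5 = Round(s_4, k_4) = 0x47F6A
s_6 = Round(s_5, k_5) = 0x34EFB
s_7 = Round(s_6, k_6) = 0x98398
s_8 = Round(s_7, k_7) = 0xA2DA8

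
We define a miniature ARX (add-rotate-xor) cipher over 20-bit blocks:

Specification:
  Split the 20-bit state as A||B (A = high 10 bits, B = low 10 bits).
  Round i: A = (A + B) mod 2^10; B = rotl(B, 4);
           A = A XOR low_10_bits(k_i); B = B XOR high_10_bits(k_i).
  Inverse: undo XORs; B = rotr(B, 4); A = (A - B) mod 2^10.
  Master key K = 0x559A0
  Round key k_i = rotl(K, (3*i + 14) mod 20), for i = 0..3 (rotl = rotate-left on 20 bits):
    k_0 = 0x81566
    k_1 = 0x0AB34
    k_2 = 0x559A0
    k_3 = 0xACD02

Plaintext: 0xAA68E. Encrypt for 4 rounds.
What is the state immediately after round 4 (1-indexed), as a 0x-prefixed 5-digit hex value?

s_0 = plaintext = 0xAA68E
s_1 = Round(s_0, k_0) = 0x146EF
s_2 = Round(s_1, k_1) = 0x1D2D1
s_3 = Round(s_2, k_2) = 0xB944D
s_4 = Round(s_3, k_3) = 0x8C262

0x8C262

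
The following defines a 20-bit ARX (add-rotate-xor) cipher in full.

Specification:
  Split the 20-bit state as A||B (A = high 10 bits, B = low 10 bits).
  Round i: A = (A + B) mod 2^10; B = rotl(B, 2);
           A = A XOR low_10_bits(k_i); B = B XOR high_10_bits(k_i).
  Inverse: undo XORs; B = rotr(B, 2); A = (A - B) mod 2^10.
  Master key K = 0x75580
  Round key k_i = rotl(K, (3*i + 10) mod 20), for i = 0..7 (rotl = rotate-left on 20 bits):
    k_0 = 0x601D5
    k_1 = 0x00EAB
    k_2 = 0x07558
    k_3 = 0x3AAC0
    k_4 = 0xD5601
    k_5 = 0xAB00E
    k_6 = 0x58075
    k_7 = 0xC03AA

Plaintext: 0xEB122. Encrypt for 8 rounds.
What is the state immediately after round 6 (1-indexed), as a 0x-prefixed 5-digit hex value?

s_0 = plaintext = 0xEB122
s_1 = Round(s_0, k_0) = 0x46D09
s_2 = Round(s_1, k_1) = 0x23C26
s_3 = Round(s_2, k_2) = 0x7B485
s_4 = Round(s_3, k_3) = 0x2CAFE
s_5 = Round(s_4, k_4) = 0x6C4AF
s_6 = Round(s_5, k_5) = 0x9B810
s_7 = Round(s_6, k_6) = 0x82D20
s_8 = Round(s_7, k_7) = 0x20781

0x9B810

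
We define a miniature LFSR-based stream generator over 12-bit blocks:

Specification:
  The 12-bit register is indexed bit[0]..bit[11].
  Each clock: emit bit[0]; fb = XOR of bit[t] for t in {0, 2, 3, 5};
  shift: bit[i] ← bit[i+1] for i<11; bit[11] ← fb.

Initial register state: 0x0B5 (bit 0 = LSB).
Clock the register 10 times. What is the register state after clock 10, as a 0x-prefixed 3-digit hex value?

reg_0 = 0x0B5
clock 1: out=1, reg = 0x85A
clock 2: out=0, reg = 0xC2D
clock 3: out=1, reg = 0x616
clock 4: out=0, reg = 0xB0B
clock 5: out=1, reg = 0x585
clock 6: out=1, reg = 0x2C2
clock 7: out=0, reg = 0x161
clock 8: out=1, reg = 0x0B0
clock 9: out=0, reg = 0x858
clock 10: out=0, reg = 0xC2C

0xC2C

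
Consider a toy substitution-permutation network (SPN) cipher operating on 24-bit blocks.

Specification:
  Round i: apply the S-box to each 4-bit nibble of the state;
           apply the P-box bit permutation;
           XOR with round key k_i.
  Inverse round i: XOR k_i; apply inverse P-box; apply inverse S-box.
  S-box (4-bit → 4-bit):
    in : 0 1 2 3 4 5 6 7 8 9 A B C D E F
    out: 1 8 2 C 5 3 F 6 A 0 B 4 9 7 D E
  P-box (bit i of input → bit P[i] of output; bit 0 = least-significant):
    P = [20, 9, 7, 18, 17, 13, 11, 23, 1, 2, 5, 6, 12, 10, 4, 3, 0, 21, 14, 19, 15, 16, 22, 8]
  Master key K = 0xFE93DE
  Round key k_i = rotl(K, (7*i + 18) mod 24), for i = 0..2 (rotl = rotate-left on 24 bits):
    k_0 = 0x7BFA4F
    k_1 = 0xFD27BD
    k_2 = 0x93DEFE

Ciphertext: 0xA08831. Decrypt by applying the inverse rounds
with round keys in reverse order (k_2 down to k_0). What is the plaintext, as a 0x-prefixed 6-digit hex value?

s_0 = ciphertext = 0xA08831
s_1 = InvRound(s_0, k_2) = 0x2DAA0D
s_2 = InvRound(s_1, k_1) = 0xE97B34
s_3 = InvRound(s_2, k_0) = 0xC03EC0

0xC03EC0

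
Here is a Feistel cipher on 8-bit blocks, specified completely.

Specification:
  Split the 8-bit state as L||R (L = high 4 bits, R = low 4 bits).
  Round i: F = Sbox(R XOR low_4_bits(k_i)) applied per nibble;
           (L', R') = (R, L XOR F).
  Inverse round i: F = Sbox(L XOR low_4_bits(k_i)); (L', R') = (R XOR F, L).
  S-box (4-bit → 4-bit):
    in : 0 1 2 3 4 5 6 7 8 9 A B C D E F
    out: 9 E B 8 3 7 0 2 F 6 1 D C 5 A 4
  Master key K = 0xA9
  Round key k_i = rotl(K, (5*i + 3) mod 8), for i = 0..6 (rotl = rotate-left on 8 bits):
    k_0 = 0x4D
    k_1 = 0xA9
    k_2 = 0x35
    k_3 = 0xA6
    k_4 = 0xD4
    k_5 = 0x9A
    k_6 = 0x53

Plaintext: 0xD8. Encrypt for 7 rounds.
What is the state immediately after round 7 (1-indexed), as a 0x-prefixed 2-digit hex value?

s_0 = plaintext = 0xD8
s_1 = Round(s_0, k_0) = 0x8A
s_2 = Round(s_1, k_1) = 0xA0
s_3 = Round(s_2, k_2) = 0x0D
s_4 = Round(s_3, k_3) = 0xDD
s_5 = Round(s_4, k_4) = 0xDB
s_6 = Round(s_5, k_5) = 0xB3
s_7 = Round(s_6, k_6) = 0x32

0x32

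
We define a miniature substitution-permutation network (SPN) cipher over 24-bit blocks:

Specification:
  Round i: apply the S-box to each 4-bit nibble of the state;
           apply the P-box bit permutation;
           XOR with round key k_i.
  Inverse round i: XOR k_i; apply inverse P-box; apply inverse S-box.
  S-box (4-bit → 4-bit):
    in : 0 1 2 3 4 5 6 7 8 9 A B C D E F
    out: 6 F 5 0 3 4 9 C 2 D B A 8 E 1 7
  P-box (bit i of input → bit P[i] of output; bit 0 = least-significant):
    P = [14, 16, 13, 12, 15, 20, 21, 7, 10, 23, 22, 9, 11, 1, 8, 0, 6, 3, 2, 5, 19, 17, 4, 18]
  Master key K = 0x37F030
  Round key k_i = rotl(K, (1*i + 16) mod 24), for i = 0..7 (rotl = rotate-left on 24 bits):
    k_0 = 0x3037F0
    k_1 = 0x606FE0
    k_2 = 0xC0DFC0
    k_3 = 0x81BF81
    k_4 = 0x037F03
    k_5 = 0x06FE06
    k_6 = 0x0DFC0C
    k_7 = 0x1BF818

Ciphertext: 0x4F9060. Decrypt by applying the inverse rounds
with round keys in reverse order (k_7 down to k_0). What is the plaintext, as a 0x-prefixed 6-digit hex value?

s_0 = ciphertext = 0x4F9060
s_1 = InvRound(s_0, k_7) = 0x7AE582
s_2 = InvRound(s_1, k_6) = 0xB0F5DB
s_3 = InvRound(s_2, k_5) = 0xDF9BD3
s_4 = InvRound(s_3, k_4) = 0x9E3FA2
s_5 = InvRound(s_4, k_3) = 0xACB348
s_6 = InvRound(s_5, k_2) = 0x68E272
s_7 = InvRound(s_6, k_1) = 0x23FE63
s_8 = InvRound(s_7, k_0) = 0x0313A4

0x0313A4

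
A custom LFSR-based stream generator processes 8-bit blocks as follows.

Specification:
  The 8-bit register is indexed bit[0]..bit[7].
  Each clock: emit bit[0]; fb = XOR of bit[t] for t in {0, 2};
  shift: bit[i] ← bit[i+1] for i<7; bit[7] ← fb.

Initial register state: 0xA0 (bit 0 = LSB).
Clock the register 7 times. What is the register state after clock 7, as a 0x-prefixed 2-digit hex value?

reg_0 = 0xA0
clock 1: out=0, reg = 0x50
clock 2: out=0, reg = 0x28
clock 3: out=0, reg = 0x14
clock 4: out=0, reg = 0x8A
clock 5: out=0, reg = 0x45
clock 6: out=1, reg = 0x22
clock 7: out=0, reg = 0x11

0x11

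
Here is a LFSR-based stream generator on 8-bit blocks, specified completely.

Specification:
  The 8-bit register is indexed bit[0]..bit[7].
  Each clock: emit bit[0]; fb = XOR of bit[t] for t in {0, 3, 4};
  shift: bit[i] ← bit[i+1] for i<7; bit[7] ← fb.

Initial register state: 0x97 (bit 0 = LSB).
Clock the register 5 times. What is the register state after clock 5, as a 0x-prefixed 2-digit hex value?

0x64

reg_0 = 0x97
clock 1: out=1, reg = 0x4B
clock 2: out=1, reg = 0x25
clock 3: out=1, reg = 0x92
clock 4: out=0, reg = 0xC9
clock 5: out=1, reg = 0x64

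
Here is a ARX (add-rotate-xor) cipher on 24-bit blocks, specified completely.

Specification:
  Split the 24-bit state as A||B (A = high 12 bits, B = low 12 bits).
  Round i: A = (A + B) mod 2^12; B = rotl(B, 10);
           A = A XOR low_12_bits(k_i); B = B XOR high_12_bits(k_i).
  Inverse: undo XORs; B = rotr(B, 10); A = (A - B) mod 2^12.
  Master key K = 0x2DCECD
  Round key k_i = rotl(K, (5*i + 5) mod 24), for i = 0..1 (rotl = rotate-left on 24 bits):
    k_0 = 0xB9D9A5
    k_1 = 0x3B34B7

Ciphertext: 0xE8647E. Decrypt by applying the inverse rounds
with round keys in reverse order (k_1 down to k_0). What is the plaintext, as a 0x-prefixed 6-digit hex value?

s_0 = ciphertext = 0xE8647E
s_1 = InvRound(s_0, k_1) = 0xAFCF35
s_2 = InvRound(s_1, k_0) = 0x0B82A1

0x0B82A1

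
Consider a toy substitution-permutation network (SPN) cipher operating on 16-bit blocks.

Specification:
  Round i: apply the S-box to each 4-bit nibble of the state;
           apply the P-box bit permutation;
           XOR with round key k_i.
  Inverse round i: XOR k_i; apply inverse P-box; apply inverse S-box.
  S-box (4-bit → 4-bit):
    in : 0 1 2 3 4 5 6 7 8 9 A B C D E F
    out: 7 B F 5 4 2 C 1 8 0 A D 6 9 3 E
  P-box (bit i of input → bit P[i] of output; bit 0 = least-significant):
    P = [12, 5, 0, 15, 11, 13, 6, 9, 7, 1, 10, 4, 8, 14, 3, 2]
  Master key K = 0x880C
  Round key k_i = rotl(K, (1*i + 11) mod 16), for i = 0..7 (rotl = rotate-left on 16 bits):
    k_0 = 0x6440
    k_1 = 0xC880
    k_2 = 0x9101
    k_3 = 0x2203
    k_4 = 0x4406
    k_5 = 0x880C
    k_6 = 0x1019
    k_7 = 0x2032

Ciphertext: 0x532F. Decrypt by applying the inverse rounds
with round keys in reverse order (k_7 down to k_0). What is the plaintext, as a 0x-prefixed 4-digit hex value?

0x9268

s_0 = ciphertext = 0x532F
s_1 = InvRound(s_0, k_7) = 0x28A3
s_2 = InvRound(s_1, k_6) = 0x41EE
s_3 = InvRound(s_2, k_5) = 0xEE3A
s_4 = InvRound(s_3, k_4) = 0x681A
s_5 = InvRound(s_4, k_3) = 0xC8D4
s_6 = InvRound(s_5, k_2) = 0x1D33
s_7 = InvRound(s_6, k_1) = 0xE292
s_8 = InvRound(s_7, k_0) = 0x9268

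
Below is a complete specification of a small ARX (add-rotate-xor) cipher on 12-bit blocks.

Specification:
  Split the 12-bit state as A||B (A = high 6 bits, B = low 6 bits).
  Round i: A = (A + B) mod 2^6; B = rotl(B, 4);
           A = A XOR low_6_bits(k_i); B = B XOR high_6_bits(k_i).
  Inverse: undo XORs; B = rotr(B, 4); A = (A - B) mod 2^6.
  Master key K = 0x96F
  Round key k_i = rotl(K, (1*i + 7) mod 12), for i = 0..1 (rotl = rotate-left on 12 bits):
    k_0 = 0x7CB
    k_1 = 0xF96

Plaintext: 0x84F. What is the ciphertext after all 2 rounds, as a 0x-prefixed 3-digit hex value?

s_0 = plaintext = 0x84F
s_1 = Round(s_0, k_0) = 0xEEC
s_2 = Round(s_1, k_1) = 0xC75

0xC75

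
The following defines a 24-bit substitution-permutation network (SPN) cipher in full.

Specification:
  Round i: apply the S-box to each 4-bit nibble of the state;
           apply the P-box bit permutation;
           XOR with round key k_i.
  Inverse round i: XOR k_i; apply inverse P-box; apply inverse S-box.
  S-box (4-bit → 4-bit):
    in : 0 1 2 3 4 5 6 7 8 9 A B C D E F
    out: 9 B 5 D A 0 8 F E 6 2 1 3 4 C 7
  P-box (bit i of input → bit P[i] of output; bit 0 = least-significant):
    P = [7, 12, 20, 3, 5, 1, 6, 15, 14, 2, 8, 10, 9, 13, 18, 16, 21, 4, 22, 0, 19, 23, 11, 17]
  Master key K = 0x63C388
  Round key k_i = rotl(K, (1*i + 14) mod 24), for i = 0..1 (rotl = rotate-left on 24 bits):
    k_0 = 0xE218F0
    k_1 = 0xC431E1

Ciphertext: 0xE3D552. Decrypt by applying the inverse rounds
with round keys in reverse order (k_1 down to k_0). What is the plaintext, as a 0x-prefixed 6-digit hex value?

0x866571

s_0 = ciphertext = 0xE3D552
s_1 = InvRound(s_0, k_1) = 0x61801B
s_2 = InvRound(s_1, k_0) = 0x866571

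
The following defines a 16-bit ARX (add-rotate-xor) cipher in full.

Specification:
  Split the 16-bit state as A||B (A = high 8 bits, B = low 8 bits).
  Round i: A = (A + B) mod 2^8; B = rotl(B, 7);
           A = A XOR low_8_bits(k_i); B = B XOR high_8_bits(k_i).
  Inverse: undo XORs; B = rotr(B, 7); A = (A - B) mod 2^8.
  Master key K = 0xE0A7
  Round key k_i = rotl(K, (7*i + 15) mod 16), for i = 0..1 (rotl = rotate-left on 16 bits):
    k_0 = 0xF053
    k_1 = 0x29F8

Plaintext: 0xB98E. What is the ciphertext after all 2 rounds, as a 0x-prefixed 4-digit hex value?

s_0 = plaintext = 0xB98E
s_1 = Round(s_0, k_0) = 0x14B7
s_2 = Round(s_1, k_1) = 0x33F2

0x33F2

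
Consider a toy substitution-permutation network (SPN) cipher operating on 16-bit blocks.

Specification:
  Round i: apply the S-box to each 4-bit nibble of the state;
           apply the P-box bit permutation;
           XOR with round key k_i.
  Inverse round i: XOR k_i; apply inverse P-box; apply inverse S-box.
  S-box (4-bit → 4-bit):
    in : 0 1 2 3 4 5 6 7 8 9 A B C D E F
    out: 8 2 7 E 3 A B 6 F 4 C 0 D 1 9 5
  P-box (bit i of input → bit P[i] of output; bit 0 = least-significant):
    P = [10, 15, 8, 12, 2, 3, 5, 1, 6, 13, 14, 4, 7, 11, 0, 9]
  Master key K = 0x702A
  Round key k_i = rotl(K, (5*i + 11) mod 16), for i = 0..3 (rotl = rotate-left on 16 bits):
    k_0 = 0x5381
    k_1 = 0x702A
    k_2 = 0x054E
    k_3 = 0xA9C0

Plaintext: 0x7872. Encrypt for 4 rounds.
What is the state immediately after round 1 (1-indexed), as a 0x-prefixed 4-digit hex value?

0xBEF8

s_0 = plaintext = 0x7872
s_1 = Round(s_0, k_0) = 0xBEF8
s_2 = Round(s_1, k_1) = 0xE55E
s_3 = Round(s_2, k_2) = 0x33D4
s_4 = Round(s_3, k_3) = 0x47D5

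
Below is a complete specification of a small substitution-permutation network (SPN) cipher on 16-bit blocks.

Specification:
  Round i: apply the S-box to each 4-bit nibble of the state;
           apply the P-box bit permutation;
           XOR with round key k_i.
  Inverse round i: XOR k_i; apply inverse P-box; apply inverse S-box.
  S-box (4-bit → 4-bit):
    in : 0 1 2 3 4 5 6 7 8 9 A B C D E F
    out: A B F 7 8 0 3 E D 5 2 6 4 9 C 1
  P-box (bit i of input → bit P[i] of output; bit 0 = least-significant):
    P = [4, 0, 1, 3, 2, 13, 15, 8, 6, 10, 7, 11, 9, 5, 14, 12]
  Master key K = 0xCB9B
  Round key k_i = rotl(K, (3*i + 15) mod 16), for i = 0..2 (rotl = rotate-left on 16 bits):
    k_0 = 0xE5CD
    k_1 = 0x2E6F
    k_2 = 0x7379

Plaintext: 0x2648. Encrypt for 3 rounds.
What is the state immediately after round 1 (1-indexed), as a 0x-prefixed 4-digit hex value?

s_0 = plaintext = 0x2648
s_1 = Round(s_0, k_0) = 0xB2B7
s_2 = Round(s_1, k_1) = 0xC284
s_3 = Round(s_2, k_2) = 0xBEB5

0xB2B7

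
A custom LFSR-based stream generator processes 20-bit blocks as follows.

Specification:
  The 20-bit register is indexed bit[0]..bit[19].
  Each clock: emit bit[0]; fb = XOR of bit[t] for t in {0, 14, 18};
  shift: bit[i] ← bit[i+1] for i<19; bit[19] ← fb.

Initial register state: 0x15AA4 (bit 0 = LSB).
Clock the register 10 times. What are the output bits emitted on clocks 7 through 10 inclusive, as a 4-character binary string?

reg_0 = 0x15AA4
clock 1: out=0, reg = 0x8AD52
clock 2: out=0, reg = 0x456A9
clock 3: out=1, reg = 0xA2B54
clock 4: out=0, reg = 0x515AA
clock 5: out=0, reg = 0xA8AD5
clock 6: out=1, reg = 0xD456A
clock 7: out=0, reg = 0x6A2B5
clock 8: out=1, reg = 0x3515A
clock 9: out=0, reg = 0x9A8AD
clock 10: out=1, reg = 0xCD456

0101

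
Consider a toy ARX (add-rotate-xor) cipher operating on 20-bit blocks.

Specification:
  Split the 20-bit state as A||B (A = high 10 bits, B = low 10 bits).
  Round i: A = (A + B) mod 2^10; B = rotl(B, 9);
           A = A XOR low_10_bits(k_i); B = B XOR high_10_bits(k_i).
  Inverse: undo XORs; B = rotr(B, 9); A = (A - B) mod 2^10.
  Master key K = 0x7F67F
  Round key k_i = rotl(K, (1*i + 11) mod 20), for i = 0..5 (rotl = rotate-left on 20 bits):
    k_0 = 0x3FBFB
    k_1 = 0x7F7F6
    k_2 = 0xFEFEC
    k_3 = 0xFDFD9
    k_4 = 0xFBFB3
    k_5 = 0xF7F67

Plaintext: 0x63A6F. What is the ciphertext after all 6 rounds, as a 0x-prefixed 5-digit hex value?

s_0 = plaintext = 0x63A6F
s_1 = Round(s_0, k_0) = 0x01BC9
s_2 = Round(s_1, k_1) = 0x0E619
s_3 = Round(s_2, k_2) = 0x6F8F7
s_4 = Round(s_3, k_3) = 0x5B18C
s_5 = Round(s_4, k_4) = 0x52F29
s_6 = Round(s_5, k_5) = 0xC4C4B

0xC4C4B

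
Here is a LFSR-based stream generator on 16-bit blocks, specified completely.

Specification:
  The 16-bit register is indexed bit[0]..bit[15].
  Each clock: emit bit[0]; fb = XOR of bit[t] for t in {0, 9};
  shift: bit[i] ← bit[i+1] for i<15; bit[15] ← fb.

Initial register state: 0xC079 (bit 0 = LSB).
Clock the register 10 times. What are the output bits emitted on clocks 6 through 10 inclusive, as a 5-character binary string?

reg_0 = 0xC079
clock 1: out=1, reg = 0xE03C
clock 2: out=0, reg = 0x701E
clock 3: out=0, reg = 0x380F
clock 4: out=1, reg = 0x9C07
clock 5: out=1, reg = 0xCE03
clock 6: out=1, reg = 0x6701
clock 7: out=1, reg = 0x3380
clock 8: out=0, reg = 0x99C0
clock 9: out=0, reg = 0x4CE0
clock 10: out=0, reg = 0x2670

11000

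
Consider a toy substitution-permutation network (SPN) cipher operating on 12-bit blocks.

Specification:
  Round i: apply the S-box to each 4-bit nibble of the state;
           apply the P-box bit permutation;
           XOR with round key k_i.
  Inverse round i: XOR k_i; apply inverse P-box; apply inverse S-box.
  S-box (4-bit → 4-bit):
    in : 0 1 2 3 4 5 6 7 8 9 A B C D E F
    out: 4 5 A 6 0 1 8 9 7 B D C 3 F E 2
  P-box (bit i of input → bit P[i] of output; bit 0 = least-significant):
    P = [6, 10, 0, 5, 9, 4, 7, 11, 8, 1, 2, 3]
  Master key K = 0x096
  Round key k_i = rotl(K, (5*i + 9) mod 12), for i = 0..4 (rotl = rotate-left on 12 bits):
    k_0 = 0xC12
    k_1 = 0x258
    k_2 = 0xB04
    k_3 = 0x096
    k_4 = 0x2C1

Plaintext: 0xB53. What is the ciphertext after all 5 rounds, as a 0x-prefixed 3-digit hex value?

s_0 = plaintext = 0xB53
s_1 = Round(s_0, k_0) = 0xA1F
s_2 = Round(s_1, k_1) = 0x5D4
s_3 = Round(s_2, k_2) = 0x094
s_4 = Round(s_3, k_3) = 0xA82
s_5 = Round(s_4, k_4) = 0x57D

0x57D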